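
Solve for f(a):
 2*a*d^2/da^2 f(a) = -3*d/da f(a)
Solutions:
 f(a) = C1 + C2/sqrt(a)


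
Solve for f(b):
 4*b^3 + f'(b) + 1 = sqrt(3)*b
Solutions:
 f(b) = C1 - b^4 + sqrt(3)*b^2/2 - b


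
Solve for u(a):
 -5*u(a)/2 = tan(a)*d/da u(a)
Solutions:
 u(a) = C1/sin(a)^(5/2)


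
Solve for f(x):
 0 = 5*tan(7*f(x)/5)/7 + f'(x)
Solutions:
 f(x) = -5*asin(C1*exp(-x))/7 + 5*pi/7
 f(x) = 5*asin(C1*exp(-x))/7


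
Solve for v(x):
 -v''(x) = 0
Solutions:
 v(x) = C1 + C2*x


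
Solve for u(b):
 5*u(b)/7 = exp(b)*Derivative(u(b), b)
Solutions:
 u(b) = C1*exp(-5*exp(-b)/7)


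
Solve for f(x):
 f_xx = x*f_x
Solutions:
 f(x) = C1 + C2*erfi(sqrt(2)*x/2)


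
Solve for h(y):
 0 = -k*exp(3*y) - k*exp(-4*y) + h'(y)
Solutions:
 h(y) = C1 + k*exp(3*y)/3 - k*exp(-4*y)/4


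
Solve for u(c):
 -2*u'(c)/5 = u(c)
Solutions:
 u(c) = C1*exp(-5*c/2)


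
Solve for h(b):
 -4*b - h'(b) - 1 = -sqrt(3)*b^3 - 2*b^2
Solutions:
 h(b) = C1 + sqrt(3)*b^4/4 + 2*b^3/3 - 2*b^2 - b


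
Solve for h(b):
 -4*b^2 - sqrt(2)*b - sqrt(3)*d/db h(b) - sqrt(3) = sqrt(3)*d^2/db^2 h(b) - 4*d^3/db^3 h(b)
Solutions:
 h(b) = C1 + C2*exp(b*(sqrt(3) + sqrt(3 + 16*sqrt(3)))/8) + C3*exp(b*(-sqrt(3 + 16*sqrt(3)) + sqrt(3))/8) - 4*sqrt(3)*b^3/9 - sqrt(6)*b^2/6 + 4*sqrt(3)*b^2/3 - 35*b/3 - 8*sqrt(3)*b/3 + sqrt(6)*b/3


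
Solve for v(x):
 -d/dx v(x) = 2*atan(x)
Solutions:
 v(x) = C1 - 2*x*atan(x) + log(x^2 + 1)


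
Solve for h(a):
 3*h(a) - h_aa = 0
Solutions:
 h(a) = C1*exp(-sqrt(3)*a) + C2*exp(sqrt(3)*a)


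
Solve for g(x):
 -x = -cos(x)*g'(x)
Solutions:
 g(x) = C1 + Integral(x/cos(x), x)


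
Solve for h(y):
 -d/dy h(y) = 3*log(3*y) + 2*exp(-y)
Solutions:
 h(y) = C1 - 3*y*log(y) + 3*y*(1 - log(3)) + 2*exp(-y)


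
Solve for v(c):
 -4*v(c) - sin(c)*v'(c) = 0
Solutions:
 v(c) = C1*(cos(c)^2 + 2*cos(c) + 1)/(cos(c)^2 - 2*cos(c) + 1)


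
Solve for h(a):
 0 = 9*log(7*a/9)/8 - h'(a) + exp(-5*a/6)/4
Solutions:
 h(a) = C1 + 9*a*log(a)/8 + 9*a*(-2*log(3) - 1 + log(7))/8 - 3*exp(-5*a/6)/10


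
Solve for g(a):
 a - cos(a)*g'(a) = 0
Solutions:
 g(a) = C1 + Integral(a/cos(a), a)


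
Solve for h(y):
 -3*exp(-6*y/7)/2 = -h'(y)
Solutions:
 h(y) = C1 - 7*exp(-6*y/7)/4


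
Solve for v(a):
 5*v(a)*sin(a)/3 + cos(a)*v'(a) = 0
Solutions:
 v(a) = C1*cos(a)^(5/3)


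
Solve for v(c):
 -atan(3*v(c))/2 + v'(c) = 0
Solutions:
 Integral(1/atan(3*_y), (_y, v(c))) = C1 + c/2


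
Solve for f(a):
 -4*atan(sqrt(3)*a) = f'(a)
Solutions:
 f(a) = C1 - 4*a*atan(sqrt(3)*a) + 2*sqrt(3)*log(3*a^2 + 1)/3


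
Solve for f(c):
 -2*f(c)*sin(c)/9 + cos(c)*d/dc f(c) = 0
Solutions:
 f(c) = C1/cos(c)^(2/9)


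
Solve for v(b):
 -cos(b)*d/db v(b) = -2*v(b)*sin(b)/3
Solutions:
 v(b) = C1/cos(b)^(2/3)


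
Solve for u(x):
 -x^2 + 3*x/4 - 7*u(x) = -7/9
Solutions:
 u(x) = -x^2/7 + 3*x/28 + 1/9


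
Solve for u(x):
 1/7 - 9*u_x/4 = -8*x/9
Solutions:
 u(x) = C1 + 16*x^2/81 + 4*x/63


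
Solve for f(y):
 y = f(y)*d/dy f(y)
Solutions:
 f(y) = -sqrt(C1 + y^2)
 f(y) = sqrt(C1 + y^2)


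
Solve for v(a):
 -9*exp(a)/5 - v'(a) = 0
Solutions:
 v(a) = C1 - 9*exp(a)/5


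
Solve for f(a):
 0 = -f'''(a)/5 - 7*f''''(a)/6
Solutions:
 f(a) = C1 + C2*a + C3*a^2 + C4*exp(-6*a/35)


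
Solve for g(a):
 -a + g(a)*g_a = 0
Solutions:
 g(a) = -sqrt(C1 + a^2)
 g(a) = sqrt(C1 + a^2)


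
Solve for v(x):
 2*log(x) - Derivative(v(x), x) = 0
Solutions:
 v(x) = C1 + 2*x*log(x) - 2*x


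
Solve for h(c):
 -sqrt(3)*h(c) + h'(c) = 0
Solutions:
 h(c) = C1*exp(sqrt(3)*c)


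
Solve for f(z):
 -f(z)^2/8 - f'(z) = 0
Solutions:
 f(z) = 8/(C1 + z)


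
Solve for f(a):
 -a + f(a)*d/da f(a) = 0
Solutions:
 f(a) = -sqrt(C1 + a^2)
 f(a) = sqrt(C1 + a^2)


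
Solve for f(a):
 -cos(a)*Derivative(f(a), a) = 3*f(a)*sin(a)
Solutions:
 f(a) = C1*cos(a)^3


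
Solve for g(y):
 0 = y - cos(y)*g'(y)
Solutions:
 g(y) = C1 + Integral(y/cos(y), y)


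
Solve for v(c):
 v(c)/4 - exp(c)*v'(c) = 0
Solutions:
 v(c) = C1*exp(-exp(-c)/4)


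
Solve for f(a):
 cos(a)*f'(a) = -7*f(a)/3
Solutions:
 f(a) = C1*(sin(a) - 1)^(7/6)/(sin(a) + 1)^(7/6)


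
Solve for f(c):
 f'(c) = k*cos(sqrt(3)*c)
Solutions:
 f(c) = C1 + sqrt(3)*k*sin(sqrt(3)*c)/3


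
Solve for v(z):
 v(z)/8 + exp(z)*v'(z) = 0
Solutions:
 v(z) = C1*exp(exp(-z)/8)


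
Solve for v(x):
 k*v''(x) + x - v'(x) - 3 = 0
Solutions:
 v(x) = C1 + C2*exp(x/k) + k*x + x^2/2 - 3*x


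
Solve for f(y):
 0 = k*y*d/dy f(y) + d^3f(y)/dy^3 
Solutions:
 f(y) = C1 + Integral(C2*airyai(y*(-k)^(1/3)) + C3*airybi(y*(-k)^(1/3)), y)


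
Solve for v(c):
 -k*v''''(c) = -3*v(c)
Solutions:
 v(c) = C1*exp(-3^(1/4)*c*(1/k)^(1/4)) + C2*exp(3^(1/4)*c*(1/k)^(1/4)) + C3*exp(-3^(1/4)*I*c*(1/k)^(1/4)) + C4*exp(3^(1/4)*I*c*(1/k)^(1/4))


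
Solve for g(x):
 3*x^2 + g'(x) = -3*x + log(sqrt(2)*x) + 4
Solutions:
 g(x) = C1 - x^3 - 3*x^2/2 + x*log(x) + x*log(2)/2 + 3*x


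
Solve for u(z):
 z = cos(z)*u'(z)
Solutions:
 u(z) = C1 + Integral(z/cos(z), z)


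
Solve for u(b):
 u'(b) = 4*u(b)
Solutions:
 u(b) = C1*exp(4*b)


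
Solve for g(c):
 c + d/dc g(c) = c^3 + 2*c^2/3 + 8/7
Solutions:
 g(c) = C1 + c^4/4 + 2*c^3/9 - c^2/2 + 8*c/7


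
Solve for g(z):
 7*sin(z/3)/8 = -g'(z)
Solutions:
 g(z) = C1 + 21*cos(z/3)/8


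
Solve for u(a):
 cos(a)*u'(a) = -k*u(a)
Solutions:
 u(a) = C1*exp(k*(log(sin(a) - 1) - log(sin(a) + 1))/2)


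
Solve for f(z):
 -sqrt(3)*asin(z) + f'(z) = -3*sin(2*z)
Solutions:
 f(z) = C1 + sqrt(3)*(z*asin(z) + sqrt(1 - z^2)) + 3*cos(2*z)/2


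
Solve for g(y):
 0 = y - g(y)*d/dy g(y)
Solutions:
 g(y) = -sqrt(C1 + y^2)
 g(y) = sqrt(C1 + y^2)


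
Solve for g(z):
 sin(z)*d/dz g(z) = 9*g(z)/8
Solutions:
 g(z) = C1*(cos(z) - 1)^(9/16)/(cos(z) + 1)^(9/16)


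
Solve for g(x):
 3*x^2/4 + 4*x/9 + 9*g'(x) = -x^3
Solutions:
 g(x) = C1 - x^4/36 - x^3/36 - 2*x^2/81


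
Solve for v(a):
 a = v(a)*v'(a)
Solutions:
 v(a) = -sqrt(C1 + a^2)
 v(a) = sqrt(C1 + a^2)


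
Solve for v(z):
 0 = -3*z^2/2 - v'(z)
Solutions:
 v(z) = C1 - z^3/2


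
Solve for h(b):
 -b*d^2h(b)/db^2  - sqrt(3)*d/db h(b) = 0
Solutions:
 h(b) = C1 + C2*b^(1 - sqrt(3))


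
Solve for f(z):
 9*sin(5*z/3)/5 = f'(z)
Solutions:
 f(z) = C1 - 27*cos(5*z/3)/25


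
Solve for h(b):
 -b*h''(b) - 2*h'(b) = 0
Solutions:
 h(b) = C1 + C2/b


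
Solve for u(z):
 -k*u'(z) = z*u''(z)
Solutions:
 u(z) = C1 + z^(1 - re(k))*(C2*sin(log(z)*Abs(im(k))) + C3*cos(log(z)*im(k)))


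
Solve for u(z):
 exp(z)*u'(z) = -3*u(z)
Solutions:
 u(z) = C1*exp(3*exp(-z))


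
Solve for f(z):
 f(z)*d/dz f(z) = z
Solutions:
 f(z) = -sqrt(C1 + z^2)
 f(z) = sqrt(C1 + z^2)


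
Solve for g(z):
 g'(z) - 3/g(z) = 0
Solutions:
 g(z) = -sqrt(C1 + 6*z)
 g(z) = sqrt(C1 + 6*z)


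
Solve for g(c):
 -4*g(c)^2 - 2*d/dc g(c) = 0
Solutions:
 g(c) = 1/(C1 + 2*c)


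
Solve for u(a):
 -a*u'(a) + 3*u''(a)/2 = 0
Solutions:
 u(a) = C1 + C2*erfi(sqrt(3)*a/3)


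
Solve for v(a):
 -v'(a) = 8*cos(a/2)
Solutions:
 v(a) = C1 - 16*sin(a/2)


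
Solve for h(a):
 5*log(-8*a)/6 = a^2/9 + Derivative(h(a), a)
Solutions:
 h(a) = C1 - a^3/27 + 5*a*log(-a)/6 + 5*a*(-1 + 3*log(2))/6


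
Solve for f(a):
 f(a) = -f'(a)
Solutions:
 f(a) = C1*exp(-a)


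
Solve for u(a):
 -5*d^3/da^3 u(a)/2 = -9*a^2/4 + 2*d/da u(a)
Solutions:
 u(a) = C1 + C2*sin(2*sqrt(5)*a/5) + C3*cos(2*sqrt(5)*a/5) + 3*a^3/8 - 45*a/16


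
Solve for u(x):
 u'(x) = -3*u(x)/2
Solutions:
 u(x) = C1*exp(-3*x/2)


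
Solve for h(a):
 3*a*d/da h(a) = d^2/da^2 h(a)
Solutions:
 h(a) = C1 + C2*erfi(sqrt(6)*a/2)


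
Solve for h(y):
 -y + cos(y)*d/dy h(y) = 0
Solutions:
 h(y) = C1 + Integral(y/cos(y), y)


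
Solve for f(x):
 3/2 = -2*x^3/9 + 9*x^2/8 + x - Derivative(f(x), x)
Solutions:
 f(x) = C1 - x^4/18 + 3*x^3/8 + x^2/2 - 3*x/2


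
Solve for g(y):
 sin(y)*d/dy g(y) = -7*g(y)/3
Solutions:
 g(y) = C1*(cos(y) + 1)^(7/6)/(cos(y) - 1)^(7/6)


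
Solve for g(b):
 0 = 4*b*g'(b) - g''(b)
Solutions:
 g(b) = C1 + C2*erfi(sqrt(2)*b)


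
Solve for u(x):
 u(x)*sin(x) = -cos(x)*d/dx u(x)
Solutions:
 u(x) = C1*cos(x)


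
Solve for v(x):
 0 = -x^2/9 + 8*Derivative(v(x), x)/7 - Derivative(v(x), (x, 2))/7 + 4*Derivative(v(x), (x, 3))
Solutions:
 v(x) = C1 + 7*x^3/216 + 7*x^2/576 - 1561*x/2304 + (C2*sin(sqrt(895)*x/56) + C3*cos(sqrt(895)*x/56))*exp(x/56)


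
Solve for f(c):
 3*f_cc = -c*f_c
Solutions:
 f(c) = C1 + C2*erf(sqrt(6)*c/6)


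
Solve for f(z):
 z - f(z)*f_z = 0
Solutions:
 f(z) = -sqrt(C1 + z^2)
 f(z) = sqrt(C1 + z^2)


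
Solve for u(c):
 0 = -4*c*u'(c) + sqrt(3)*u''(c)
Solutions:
 u(c) = C1 + C2*erfi(sqrt(2)*3^(3/4)*c/3)


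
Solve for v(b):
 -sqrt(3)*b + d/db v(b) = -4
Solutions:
 v(b) = C1 + sqrt(3)*b^2/2 - 4*b


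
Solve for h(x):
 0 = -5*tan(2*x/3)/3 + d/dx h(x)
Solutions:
 h(x) = C1 - 5*log(cos(2*x/3))/2


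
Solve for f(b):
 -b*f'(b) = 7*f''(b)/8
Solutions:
 f(b) = C1 + C2*erf(2*sqrt(7)*b/7)


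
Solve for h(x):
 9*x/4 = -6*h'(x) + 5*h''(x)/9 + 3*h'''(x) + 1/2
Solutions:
 h(x) = C1 + C2*exp(x*(-5 + sqrt(5857))/54) + C3*exp(-x*(5 + sqrt(5857))/54) - 3*x^2/16 + 7*x/144


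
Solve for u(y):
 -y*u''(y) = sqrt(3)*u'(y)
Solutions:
 u(y) = C1 + C2*y^(1 - sqrt(3))


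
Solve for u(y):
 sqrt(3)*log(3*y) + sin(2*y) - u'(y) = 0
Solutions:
 u(y) = C1 + sqrt(3)*y*(log(y) - 1) + sqrt(3)*y*log(3) - cos(2*y)/2


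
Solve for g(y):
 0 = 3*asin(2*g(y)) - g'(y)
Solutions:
 Integral(1/asin(2*_y), (_y, g(y))) = C1 + 3*y


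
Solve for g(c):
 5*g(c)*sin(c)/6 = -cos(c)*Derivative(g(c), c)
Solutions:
 g(c) = C1*cos(c)^(5/6)


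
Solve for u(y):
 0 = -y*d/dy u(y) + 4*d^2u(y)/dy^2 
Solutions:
 u(y) = C1 + C2*erfi(sqrt(2)*y/4)


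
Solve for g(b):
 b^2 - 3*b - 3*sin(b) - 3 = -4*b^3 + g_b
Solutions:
 g(b) = C1 + b^4 + b^3/3 - 3*b^2/2 - 3*b + 3*cos(b)


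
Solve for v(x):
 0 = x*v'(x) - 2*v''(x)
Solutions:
 v(x) = C1 + C2*erfi(x/2)


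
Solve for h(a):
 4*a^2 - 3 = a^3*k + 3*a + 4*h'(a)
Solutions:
 h(a) = C1 - a^4*k/16 + a^3/3 - 3*a^2/8 - 3*a/4


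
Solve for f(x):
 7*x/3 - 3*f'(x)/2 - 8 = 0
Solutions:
 f(x) = C1 + 7*x^2/9 - 16*x/3


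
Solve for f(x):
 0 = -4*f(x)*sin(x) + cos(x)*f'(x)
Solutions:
 f(x) = C1/cos(x)^4


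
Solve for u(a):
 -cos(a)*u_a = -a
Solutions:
 u(a) = C1 + Integral(a/cos(a), a)


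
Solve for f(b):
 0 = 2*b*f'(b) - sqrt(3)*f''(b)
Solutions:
 f(b) = C1 + C2*erfi(3^(3/4)*b/3)


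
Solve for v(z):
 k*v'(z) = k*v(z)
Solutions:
 v(z) = C1*exp(z)


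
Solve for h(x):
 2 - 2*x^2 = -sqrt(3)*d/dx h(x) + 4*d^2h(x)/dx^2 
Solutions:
 h(x) = C1 + C2*exp(sqrt(3)*x/4) + 2*sqrt(3)*x^3/9 + 8*x^2/3 + 58*sqrt(3)*x/9


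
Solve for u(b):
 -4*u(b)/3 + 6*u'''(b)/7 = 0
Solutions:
 u(b) = C3*exp(42^(1/3)*b/3) + (C1*sin(14^(1/3)*3^(5/6)*b/6) + C2*cos(14^(1/3)*3^(5/6)*b/6))*exp(-42^(1/3)*b/6)


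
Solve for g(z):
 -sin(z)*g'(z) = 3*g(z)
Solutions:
 g(z) = C1*(cos(z) + 1)^(3/2)/(cos(z) - 1)^(3/2)


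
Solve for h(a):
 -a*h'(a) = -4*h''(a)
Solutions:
 h(a) = C1 + C2*erfi(sqrt(2)*a/4)


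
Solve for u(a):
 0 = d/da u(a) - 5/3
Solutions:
 u(a) = C1 + 5*a/3


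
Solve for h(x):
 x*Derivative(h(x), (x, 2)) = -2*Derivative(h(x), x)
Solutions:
 h(x) = C1 + C2/x


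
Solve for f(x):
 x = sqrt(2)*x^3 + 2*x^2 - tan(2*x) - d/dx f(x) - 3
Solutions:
 f(x) = C1 + sqrt(2)*x^4/4 + 2*x^3/3 - x^2/2 - 3*x + log(cos(2*x))/2


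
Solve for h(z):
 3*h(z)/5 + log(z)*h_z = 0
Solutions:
 h(z) = C1*exp(-3*li(z)/5)


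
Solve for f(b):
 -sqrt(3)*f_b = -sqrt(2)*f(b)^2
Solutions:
 f(b) = -3/(C1 + sqrt(6)*b)


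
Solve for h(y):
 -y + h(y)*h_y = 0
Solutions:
 h(y) = -sqrt(C1 + y^2)
 h(y) = sqrt(C1 + y^2)


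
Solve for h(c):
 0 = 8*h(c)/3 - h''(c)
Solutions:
 h(c) = C1*exp(-2*sqrt(6)*c/3) + C2*exp(2*sqrt(6)*c/3)


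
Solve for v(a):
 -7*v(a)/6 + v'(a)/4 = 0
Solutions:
 v(a) = C1*exp(14*a/3)


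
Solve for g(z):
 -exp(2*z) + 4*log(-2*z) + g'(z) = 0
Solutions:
 g(z) = C1 - 4*z*log(-z) + 4*z*(1 - log(2)) + exp(2*z)/2


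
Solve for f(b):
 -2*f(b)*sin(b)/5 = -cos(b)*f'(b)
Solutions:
 f(b) = C1/cos(b)^(2/5)


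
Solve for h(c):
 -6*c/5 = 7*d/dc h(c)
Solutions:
 h(c) = C1 - 3*c^2/35


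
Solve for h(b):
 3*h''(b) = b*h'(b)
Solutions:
 h(b) = C1 + C2*erfi(sqrt(6)*b/6)


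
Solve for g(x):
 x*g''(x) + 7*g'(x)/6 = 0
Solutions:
 g(x) = C1 + C2/x^(1/6)


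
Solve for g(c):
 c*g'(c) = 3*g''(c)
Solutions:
 g(c) = C1 + C2*erfi(sqrt(6)*c/6)


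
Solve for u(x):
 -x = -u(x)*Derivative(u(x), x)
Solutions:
 u(x) = -sqrt(C1 + x^2)
 u(x) = sqrt(C1 + x^2)


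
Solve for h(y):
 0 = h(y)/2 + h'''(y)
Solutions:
 h(y) = C3*exp(-2^(2/3)*y/2) + (C1*sin(2^(2/3)*sqrt(3)*y/4) + C2*cos(2^(2/3)*sqrt(3)*y/4))*exp(2^(2/3)*y/4)


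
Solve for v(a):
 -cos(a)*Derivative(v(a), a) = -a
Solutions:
 v(a) = C1 + Integral(a/cos(a), a)


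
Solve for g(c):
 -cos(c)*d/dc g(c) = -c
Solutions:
 g(c) = C1 + Integral(c/cos(c), c)


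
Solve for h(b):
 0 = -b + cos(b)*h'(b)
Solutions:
 h(b) = C1 + Integral(b/cos(b), b)


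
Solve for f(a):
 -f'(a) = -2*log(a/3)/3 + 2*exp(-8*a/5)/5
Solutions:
 f(a) = C1 + 2*a*log(a)/3 + 2*a*(-log(3) - 1)/3 + exp(-8*a/5)/4


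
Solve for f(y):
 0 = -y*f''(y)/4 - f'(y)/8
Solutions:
 f(y) = C1 + C2*sqrt(y)


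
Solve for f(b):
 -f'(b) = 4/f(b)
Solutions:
 f(b) = -sqrt(C1 - 8*b)
 f(b) = sqrt(C1 - 8*b)


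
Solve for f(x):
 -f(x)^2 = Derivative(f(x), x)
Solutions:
 f(x) = 1/(C1 + x)


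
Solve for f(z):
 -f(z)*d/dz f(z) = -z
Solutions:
 f(z) = -sqrt(C1 + z^2)
 f(z) = sqrt(C1 + z^2)


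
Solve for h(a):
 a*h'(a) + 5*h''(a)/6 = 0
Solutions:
 h(a) = C1 + C2*erf(sqrt(15)*a/5)


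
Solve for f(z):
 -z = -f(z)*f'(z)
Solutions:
 f(z) = -sqrt(C1 + z^2)
 f(z) = sqrt(C1 + z^2)


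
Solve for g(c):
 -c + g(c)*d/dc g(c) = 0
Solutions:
 g(c) = -sqrt(C1 + c^2)
 g(c) = sqrt(C1 + c^2)


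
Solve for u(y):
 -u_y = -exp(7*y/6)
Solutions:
 u(y) = C1 + 6*exp(7*y/6)/7


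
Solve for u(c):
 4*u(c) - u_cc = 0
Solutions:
 u(c) = C1*exp(-2*c) + C2*exp(2*c)


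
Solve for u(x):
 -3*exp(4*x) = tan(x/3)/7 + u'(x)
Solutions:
 u(x) = C1 - 3*exp(4*x)/4 + 3*log(cos(x/3))/7


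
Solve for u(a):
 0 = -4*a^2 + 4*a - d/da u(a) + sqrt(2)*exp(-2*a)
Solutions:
 u(a) = C1 - 4*a^3/3 + 2*a^2 - sqrt(2)*exp(-2*a)/2


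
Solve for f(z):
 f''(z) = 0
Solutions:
 f(z) = C1 + C2*z


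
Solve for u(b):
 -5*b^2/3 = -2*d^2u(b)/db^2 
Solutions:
 u(b) = C1 + C2*b + 5*b^4/72


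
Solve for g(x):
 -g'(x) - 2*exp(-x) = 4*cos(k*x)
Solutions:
 g(x) = C1 + 2*exp(-x) - 4*sin(k*x)/k


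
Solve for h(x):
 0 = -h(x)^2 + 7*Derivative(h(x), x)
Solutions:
 h(x) = -7/(C1 + x)


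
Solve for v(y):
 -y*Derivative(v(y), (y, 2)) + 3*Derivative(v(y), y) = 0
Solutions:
 v(y) = C1 + C2*y^4


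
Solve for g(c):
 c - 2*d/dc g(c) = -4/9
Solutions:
 g(c) = C1 + c^2/4 + 2*c/9


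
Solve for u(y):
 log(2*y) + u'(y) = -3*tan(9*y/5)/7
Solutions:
 u(y) = C1 - y*log(y) - y*log(2) + y + 5*log(cos(9*y/5))/21


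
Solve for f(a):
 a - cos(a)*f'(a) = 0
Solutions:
 f(a) = C1 + Integral(a/cos(a), a)


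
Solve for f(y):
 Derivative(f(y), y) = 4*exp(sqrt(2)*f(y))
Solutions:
 f(y) = sqrt(2)*(2*log(-1/(C1 + 4*y)) - log(2))/4


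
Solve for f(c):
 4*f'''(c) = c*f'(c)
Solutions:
 f(c) = C1 + Integral(C2*airyai(2^(1/3)*c/2) + C3*airybi(2^(1/3)*c/2), c)


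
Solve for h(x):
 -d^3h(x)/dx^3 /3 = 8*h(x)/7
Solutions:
 h(x) = C3*exp(-2*3^(1/3)*7^(2/3)*x/7) + (C1*sin(3^(5/6)*7^(2/3)*x/7) + C2*cos(3^(5/6)*7^(2/3)*x/7))*exp(3^(1/3)*7^(2/3)*x/7)


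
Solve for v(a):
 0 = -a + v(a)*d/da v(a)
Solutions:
 v(a) = -sqrt(C1 + a^2)
 v(a) = sqrt(C1 + a^2)


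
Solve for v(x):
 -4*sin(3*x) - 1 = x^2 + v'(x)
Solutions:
 v(x) = C1 - x^3/3 - x + 4*cos(3*x)/3


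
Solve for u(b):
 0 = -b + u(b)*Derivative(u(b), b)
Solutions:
 u(b) = -sqrt(C1 + b^2)
 u(b) = sqrt(C1 + b^2)


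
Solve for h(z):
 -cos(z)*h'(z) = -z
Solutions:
 h(z) = C1 + Integral(z/cos(z), z)


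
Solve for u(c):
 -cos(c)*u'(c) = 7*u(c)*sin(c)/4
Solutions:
 u(c) = C1*cos(c)^(7/4)


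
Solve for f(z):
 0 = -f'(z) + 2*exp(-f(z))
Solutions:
 f(z) = log(C1 + 2*z)


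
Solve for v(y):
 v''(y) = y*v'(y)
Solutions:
 v(y) = C1 + C2*erfi(sqrt(2)*y/2)


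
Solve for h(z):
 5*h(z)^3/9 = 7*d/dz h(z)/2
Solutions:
 h(z) = -3*sqrt(14)*sqrt(-1/(C1 + 10*z))/2
 h(z) = 3*sqrt(14)*sqrt(-1/(C1 + 10*z))/2


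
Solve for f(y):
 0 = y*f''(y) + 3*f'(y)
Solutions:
 f(y) = C1 + C2/y^2


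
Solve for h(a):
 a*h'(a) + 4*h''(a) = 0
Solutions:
 h(a) = C1 + C2*erf(sqrt(2)*a/4)


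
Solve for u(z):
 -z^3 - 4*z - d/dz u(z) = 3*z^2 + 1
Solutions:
 u(z) = C1 - z^4/4 - z^3 - 2*z^2 - z


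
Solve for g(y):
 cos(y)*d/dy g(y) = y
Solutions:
 g(y) = C1 + Integral(y/cos(y), y)


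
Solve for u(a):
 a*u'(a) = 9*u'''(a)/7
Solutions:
 u(a) = C1 + Integral(C2*airyai(21^(1/3)*a/3) + C3*airybi(21^(1/3)*a/3), a)


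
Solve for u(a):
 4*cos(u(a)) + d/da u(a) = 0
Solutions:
 u(a) = pi - asin((C1 + exp(8*a))/(C1 - exp(8*a)))
 u(a) = asin((C1 + exp(8*a))/(C1 - exp(8*a)))


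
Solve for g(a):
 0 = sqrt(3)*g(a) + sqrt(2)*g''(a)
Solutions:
 g(a) = C1*sin(2^(3/4)*3^(1/4)*a/2) + C2*cos(2^(3/4)*3^(1/4)*a/2)


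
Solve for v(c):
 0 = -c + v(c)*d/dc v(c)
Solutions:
 v(c) = -sqrt(C1 + c^2)
 v(c) = sqrt(C1 + c^2)


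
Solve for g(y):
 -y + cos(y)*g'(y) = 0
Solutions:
 g(y) = C1 + Integral(y/cos(y), y)


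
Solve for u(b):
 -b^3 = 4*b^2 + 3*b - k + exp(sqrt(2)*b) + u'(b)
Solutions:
 u(b) = C1 - b^4/4 - 4*b^3/3 - 3*b^2/2 + b*k - sqrt(2)*exp(sqrt(2)*b)/2


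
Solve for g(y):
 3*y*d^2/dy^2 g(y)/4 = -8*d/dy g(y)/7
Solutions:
 g(y) = C1 + C2/y^(11/21)


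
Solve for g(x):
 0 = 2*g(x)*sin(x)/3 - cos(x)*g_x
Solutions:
 g(x) = C1/cos(x)^(2/3)


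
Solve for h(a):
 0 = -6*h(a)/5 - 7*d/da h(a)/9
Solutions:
 h(a) = C1*exp(-54*a/35)


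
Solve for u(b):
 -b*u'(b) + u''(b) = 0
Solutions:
 u(b) = C1 + C2*erfi(sqrt(2)*b/2)


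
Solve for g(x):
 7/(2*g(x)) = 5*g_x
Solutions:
 g(x) = -sqrt(C1 + 35*x)/5
 g(x) = sqrt(C1 + 35*x)/5


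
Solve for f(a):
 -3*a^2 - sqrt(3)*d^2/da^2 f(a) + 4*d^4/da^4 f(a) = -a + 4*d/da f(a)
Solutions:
 f(a) = C1 + C2*exp(-a*(3^(5/6)/(sqrt(144 - sqrt(3)) + 12)^(1/3) + 3^(2/3)*(sqrt(144 - sqrt(3)) + 12)^(1/3))/12)*sin(a*(-3^(1/6)*(sqrt(144 - sqrt(3)) + 12)^(1/3) + 3^(1/3)/(sqrt(144 - sqrt(3)) + 12)^(1/3))/4) + C3*exp(-a*(3^(5/6)/(sqrt(144 - sqrt(3)) + 12)^(1/3) + 3^(2/3)*(sqrt(144 - sqrt(3)) + 12)^(1/3))/12)*cos(a*(-3^(1/6)*(sqrt(144 - sqrt(3)) + 12)^(1/3) + 3^(1/3)/(sqrt(144 - sqrt(3)) + 12)^(1/3))/4) + C4*exp(a*(3^(5/6)/(sqrt(144 - sqrt(3)) + 12)^(1/3) + 3^(2/3)*(sqrt(144 - sqrt(3)) + 12)^(1/3))/6) - a^3/4 + a^2/8 + 3*sqrt(3)*a^2/16 - 9*a/32 - sqrt(3)*a/16


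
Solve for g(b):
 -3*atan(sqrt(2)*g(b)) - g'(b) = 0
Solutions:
 Integral(1/atan(sqrt(2)*_y), (_y, g(b))) = C1 - 3*b


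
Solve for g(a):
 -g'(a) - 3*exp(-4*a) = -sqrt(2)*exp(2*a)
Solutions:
 g(a) = C1 + sqrt(2)*exp(2*a)/2 + 3*exp(-4*a)/4


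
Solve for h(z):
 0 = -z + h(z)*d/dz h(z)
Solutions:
 h(z) = -sqrt(C1 + z^2)
 h(z) = sqrt(C1 + z^2)


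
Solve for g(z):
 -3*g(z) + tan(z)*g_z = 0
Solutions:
 g(z) = C1*sin(z)^3


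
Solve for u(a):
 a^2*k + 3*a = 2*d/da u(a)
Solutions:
 u(a) = C1 + a^3*k/6 + 3*a^2/4


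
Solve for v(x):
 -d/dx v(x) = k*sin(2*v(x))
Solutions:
 v(x) = pi - acos((-C1 - exp(4*k*x))/(C1 - exp(4*k*x)))/2
 v(x) = acos((-C1 - exp(4*k*x))/(C1 - exp(4*k*x)))/2


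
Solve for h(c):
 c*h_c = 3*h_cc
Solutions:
 h(c) = C1 + C2*erfi(sqrt(6)*c/6)


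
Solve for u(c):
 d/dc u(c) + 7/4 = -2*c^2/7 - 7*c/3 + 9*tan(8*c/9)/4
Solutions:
 u(c) = C1 - 2*c^3/21 - 7*c^2/6 - 7*c/4 - 81*log(cos(8*c/9))/32


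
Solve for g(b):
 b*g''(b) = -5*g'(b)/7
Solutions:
 g(b) = C1 + C2*b^(2/7)


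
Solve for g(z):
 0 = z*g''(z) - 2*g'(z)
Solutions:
 g(z) = C1 + C2*z^3


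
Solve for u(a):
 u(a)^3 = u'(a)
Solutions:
 u(a) = -sqrt(2)*sqrt(-1/(C1 + a))/2
 u(a) = sqrt(2)*sqrt(-1/(C1 + a))/2


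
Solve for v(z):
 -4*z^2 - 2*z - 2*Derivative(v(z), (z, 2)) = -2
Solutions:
 v(z) = C1 + C2*z - z^4/6 - z^3/6 + z^2/2


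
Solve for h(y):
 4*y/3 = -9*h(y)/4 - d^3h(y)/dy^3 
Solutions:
 h(y) = C3*exp(-2^(1/3)*3^(2/3)*y/2) - 16*y/27 + (C1*sin(3*2^(1/3)*3^(1/6)*y/4) + C2*cos(3*2^(1/3)*3^(1/6)*y/4))*exp(2^(1/3)*3^(2/3)*y/4)


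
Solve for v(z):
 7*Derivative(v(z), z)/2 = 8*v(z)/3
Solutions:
 v(z) = C1*exp(16*z/21)


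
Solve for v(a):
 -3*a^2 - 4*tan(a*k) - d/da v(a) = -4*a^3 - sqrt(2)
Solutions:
 v(a) = C1 + a^4 - a^3 + sqrt(2)*a - 4*Piecewise((-log(cos(a*k))/k, Ne(k, 0)), (0, True))


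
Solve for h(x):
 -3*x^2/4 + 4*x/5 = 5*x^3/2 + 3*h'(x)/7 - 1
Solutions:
 h(x) = C1 - 35*x^4/24 - 7*x^3/12 + 14*x^2/15 + 7*x/3


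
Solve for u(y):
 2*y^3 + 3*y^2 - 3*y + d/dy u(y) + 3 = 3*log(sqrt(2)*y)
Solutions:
 u(y) = C1 - y^4/2 - y^3 + 3*y^2/2 + 3*y*log(y) - 6*y + 3*y*log(2)/2


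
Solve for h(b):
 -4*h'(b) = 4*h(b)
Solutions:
 h(b) = C1*exp(-b)


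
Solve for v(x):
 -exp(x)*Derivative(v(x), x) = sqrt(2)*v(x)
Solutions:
 v(x) = C1*exp(sqrt(2)*exp(-x))


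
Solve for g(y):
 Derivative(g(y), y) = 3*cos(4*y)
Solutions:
 g(y) = C1 + 3*sin(4*y)/4


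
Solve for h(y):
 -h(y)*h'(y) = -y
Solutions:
 h(y) = -sqrt(C1 + y^2)
 h(y) = sqrt(C1 + y^2)


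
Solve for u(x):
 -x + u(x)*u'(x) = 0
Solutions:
 u(x) = -sqrt(C1 + x^2)
 u(x) = sqrt(C1 + x^2)


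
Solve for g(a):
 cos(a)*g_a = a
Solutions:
 g(a) = C1 + Integral(a/cos(a), a)


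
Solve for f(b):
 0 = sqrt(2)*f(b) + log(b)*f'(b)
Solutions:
 f(b) = C1*exp(-sqrt(2)*li(b))


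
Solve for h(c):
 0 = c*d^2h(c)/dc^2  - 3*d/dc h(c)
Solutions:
 h(c) = C1 + C2*c^4


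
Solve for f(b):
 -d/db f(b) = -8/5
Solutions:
 f(b) = C1 + 8*b/5


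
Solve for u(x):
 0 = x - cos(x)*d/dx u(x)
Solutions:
 u(x) = C1 + Integral(x/cos(x), x)


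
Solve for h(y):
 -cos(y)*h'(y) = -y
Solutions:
 h(y) = C1 + Integral(y/cos(y), y)


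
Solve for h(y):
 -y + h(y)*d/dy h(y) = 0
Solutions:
 h(y) = -sqrt(C1 + y^2)
 h(y) = sqrt(C1 + y^2)


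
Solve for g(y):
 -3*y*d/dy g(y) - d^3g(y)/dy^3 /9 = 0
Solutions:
 g(y) = C1 + Integral(C2*airyai(-3*y) + C3*airybi(-3*y), y)


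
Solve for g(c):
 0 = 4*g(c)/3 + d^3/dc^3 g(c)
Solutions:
 g(c) = C3*exp(-6^(2/3)*c/3) + (C1*sin(2^(2/3)*3^(1/6)*c/2) + C2*cos(2^(2/3)*3^(1/6)*c/2))*exp(6^(2/3)*c/6)


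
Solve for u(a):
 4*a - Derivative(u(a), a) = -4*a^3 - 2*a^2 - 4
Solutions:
 u(a) = C1 + a^4 + 2*a^3/3 + 2*a^2 + 4*a


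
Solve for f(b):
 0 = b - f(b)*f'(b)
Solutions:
 f(b) = -sqrt(C1 + b^2)
 f(b) = sqrt(C1 + b^2)


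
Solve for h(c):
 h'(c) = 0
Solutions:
 h(c) = C1


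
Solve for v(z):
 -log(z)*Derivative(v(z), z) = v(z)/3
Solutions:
 v(z) = C1*exp(-li(z)/3)


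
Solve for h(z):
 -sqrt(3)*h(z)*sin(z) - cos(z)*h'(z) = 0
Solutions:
 h(z) = C1*cos(z)^(sqrt(3))


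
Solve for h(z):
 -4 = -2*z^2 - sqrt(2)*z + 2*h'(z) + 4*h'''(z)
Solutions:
 h(z) = C1 + C2*sin(sqrt(2)*z/2) + C3*cos(sqrt(2)*z/2) + z^3/3 + sqrt(2)*z^2/4 - 6*z


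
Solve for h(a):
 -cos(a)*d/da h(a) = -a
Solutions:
 h(a) = C1 + Integral(a/cos(a), a)


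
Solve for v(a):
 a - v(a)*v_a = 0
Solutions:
 v(a) = -sqrt(C1 + a^2)
 v(a) = sqrt(C1 + a^2)


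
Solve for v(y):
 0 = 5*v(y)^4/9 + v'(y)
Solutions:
 v(y) = 3^(1/3)*(1/(C1 + 5*y))^(1/3)
 v(y) = (-3^(1/3) - 3^(5/6)*I)*(1/(C1 + 5*y))^(1/3)/2
 v(y) = (-3^(1/3) + 3^(5/6)*I)*(1/(C1 + 5*y))^(1/3)/2


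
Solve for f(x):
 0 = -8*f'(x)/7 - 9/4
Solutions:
 f(x) = C1 - 63*x/32


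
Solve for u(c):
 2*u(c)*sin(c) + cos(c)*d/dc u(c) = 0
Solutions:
 u(c) = C1*cos(c)^2


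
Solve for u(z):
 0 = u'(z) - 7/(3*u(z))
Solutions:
 u(z) = -sqrt(C1 + 42*z)/3
 u(z) = sqrt(C1 + 42*z)/3


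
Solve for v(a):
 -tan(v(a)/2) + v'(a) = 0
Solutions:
 v(a) = -2*asin(C1*exp(a/2)) + 2*pi
 v(a) = 2*asin(C1*exp(a/2))


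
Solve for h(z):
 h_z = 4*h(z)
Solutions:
 h(z) = C1*exp(4*z)


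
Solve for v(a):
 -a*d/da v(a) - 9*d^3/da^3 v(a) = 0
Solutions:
 v(a) = C1 + Integral(C2*airyai(-3^(1/3)*a/3) + C3*airybi(-3^(1/3)*a/3), a)


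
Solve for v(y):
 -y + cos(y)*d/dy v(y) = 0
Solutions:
 v(y) = C1 + Integral(y/cos(y), y)


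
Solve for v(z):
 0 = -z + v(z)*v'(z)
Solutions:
 v(z) = -sqrt(C1 + z^2)
 v(z) = sqrt(C1 + z^2)


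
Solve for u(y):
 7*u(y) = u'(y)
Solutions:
 u(y) = C1*exp(7*y)


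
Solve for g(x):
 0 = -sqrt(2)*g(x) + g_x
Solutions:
 g(x) = C1*exp(sqrt(2)*x)


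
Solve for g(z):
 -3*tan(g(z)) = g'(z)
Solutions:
 g(z) = pi - asin(C1*exp(-3*z))
 g(z) = asin(C1*exp(-3*z))


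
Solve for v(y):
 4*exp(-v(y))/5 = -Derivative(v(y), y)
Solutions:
 v(y) = log(C1 - 4*y/5)


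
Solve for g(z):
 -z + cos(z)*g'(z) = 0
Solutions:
 g(z) = C1 + Integral(z/cos(z), z)


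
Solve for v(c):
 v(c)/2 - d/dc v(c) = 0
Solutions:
 v(c) = C1*exp(c/2)


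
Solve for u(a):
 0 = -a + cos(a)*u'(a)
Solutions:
 u(a) = C1 + Integral(a/cos(a), a)


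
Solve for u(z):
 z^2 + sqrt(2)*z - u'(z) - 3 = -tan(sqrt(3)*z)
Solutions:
 u(z) = C1 + z^3/3 + sqrt(2)*z^2/2 - 3*z - sqrt(3)*log(cos(sqrt(3)*z))/3


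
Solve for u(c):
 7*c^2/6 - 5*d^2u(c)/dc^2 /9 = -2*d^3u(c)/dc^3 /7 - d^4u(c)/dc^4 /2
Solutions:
 u(c) = C1 + C2*c + C3*exp(c*(-6 + sqrt(526))/21) + C4*exp(-c*(6 + sqrt(526))/21) + 7*c^4/40 + 9*c^3/25 + 8559*c^2/3500


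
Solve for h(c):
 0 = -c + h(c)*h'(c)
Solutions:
 h(c) = -sqrt(C1 + c^2)
 h(c) = sqrt(C1 + c^2)


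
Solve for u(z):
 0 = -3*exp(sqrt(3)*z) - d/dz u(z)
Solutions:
 u(z) = C1 - sqrt(3)*exp(sqrt(3)*z)


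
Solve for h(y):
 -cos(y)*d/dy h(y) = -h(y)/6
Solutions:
 h(y) = C1*(sin(y) + 1)^(1/12)/(sin(y) - 1)^(1/12)


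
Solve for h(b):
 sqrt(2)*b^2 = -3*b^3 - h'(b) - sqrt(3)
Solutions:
 h(b) = C1 - 3*b^4/4 - sqrt(2)*b^3/3 - sqrt(3)*b


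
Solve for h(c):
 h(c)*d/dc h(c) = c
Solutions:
 h(c) = -sqrt(C1 + c^2)
 h(c) = sqrt(C1 + c^2)


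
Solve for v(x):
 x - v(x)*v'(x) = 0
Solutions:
 v(x) = -sqrt(C1 + x^2)
 v(x) = sqrt(C1 + x^2)


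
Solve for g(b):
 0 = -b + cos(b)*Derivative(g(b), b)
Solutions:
 g(b) = C1 + Integral(b/cos(b), b)


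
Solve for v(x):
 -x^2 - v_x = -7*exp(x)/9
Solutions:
 v(x) = C1 - x^3/3 + 7*exp(x)/9


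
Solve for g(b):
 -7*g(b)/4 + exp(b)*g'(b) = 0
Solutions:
 g(b) = C1*exp(-7*exp(-b)/4)


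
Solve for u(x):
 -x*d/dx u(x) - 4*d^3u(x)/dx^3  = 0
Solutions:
 u(x) = C1 + Integral(C2*airyai(-2^(1/3)*x/2) + C3*airybi(-2^(1/3)*x/2), x)


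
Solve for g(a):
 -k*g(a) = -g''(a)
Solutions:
 g(a) = C1*exp(-a*sqrt(k)) + C2*exp(a*sqrt(k))


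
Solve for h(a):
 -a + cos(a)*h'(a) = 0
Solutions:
 h(a) = C1 + Integral(a/cos(a), a)


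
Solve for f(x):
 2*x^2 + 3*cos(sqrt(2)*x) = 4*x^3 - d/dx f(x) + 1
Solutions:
 f(x) = C1 + x^4 - 2*x^3/3 + x - 3*sqrt(2)*sin(sqrt(2)*x)/2


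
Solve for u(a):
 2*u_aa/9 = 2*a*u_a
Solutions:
 u(a) = C1 + C2*erfi(3*sqrt(2)*a/2)


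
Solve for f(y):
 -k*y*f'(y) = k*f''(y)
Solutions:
 f(y) = C1 + C2*erf(sqrt(2)*y/2)


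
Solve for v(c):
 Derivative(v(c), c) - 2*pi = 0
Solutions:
 v(c) = C1 + 2*pi*c


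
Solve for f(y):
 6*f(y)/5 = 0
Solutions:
 f(y) = 0


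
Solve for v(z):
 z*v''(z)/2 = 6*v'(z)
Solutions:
 v(z) = C1 + C2*z^13


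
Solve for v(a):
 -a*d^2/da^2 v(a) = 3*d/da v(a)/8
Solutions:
 v(a) = C1 + C2*a^(5/8)


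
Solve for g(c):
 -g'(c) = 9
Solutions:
 g(c) = C1 - 9*c


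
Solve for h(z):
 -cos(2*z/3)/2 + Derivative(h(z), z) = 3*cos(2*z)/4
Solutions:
 h(z) = C1 + 3*sin(2*z/3)/4 + 3*sin(2*z)/8


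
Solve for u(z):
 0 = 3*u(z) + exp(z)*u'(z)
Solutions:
 u(z) = C1*exp(3*exp(-z))


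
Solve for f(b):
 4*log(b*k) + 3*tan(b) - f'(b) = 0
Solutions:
 f(b) = C1 + 4*b*log(b*k) - 4*b - 3*log(cos(b))


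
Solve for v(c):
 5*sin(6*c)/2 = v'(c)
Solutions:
 v(c) = C1 - 5*cos(6*c)/12


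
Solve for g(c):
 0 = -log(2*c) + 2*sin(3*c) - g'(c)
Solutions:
 g(c) = C1 - c*log(c) - c*log(2) + c - 2*cos(3*c)/3


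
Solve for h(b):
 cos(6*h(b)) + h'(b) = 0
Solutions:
 h(b) = -asin((C1 + exp(12*b))/(C1 - exp(12*b)))/6 + pi/6
 h(b) = asin((C1 + exp(12*b))/(C1 - exp(12*b)))/6


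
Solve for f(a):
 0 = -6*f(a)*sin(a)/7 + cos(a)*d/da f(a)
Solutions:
 f(a) = C1/cos(a)^(6/7)


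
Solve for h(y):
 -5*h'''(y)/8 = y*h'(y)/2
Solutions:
 h(y) = C1 + Integral(C2*airyai(-10^(2/3)*y/5) + C3*airybi(-10^(2/3)*y/5), y)


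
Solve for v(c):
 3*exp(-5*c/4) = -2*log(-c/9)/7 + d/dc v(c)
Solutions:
 v(c) = C1 + 2*c*log(-c)/7 + 2*c*(-2*log(3) - 1)/7 - 12*exp(-5*c/4)/5


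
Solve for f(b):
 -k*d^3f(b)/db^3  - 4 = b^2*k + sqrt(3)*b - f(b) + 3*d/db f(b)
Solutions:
 f(b) = C1*exp(2^(1/3)*b*(-2^(1/3)*(sqrt((1 + 4/k)/k^2) - 1/k)^(1/3)/2 + 1/(k*(sqrt((1 + 4/k)/k^2) - 1/k)^(1/3)))) + C2*exp(2^(1/3)*b*(2^(1/3)*(sqrt((1 + 4/k)/k^2) - 1/k)^(1/3)/4 - 2^(1/3)*sqrt(3)*I*(sqrt((1 + 4/k)/k^2) - 1/k)^(1/3)/4 + 2/(k*(-1 + sqrt(3)*I)*(sqrt((1 + 4/k)/k^2) - 1/k)^(1/3)))) + C3*exp(2^(1/3)*b*(2^(1/3)*(sqrt((1 + 4/k)/k^2) - 1/k)^(1/3)/4 + 2^(1/3)*sqrt(3)*I*(sqrt((1 + 4/k)/k^2) - 1/k)^(1/3)/4 - 2/(k*(1 + sqrt(3)*I)*(sqrt((1 + 4/k)/k^2) - 1/k)^(1/3)))) + b^2*k + 6*b*k + sqrt(3)*b + 18*k + 4 + 3*sqrt(3)


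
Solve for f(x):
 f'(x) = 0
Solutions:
 f(x) = C1


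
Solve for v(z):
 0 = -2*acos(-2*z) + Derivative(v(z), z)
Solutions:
 v(z) = C1 + 2*z*acos(-2*z) + sqrt(1 - 4*z^2)


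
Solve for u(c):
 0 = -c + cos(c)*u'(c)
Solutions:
 u(c) = C1 + Integral(c/cos(c), c)


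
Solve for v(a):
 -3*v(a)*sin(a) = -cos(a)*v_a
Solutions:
 v(a) = C1/cos(a)^3


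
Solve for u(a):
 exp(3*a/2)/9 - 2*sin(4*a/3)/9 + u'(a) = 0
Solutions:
 u(a) = C1 - 2*exp(3*a/2)/27 - cos(4*a/3)/6


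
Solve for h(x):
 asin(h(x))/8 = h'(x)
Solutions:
 Integral(1/asin(_y), (_y, h(x))) = C1 + x/8


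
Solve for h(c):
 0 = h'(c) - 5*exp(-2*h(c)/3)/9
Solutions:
 h(c) = 3*log(-sqrt(C1 + 5*c)) - 6*log(3) + 3*log(6)/2
 h(c) = 3*log(C1 + 5*c)/2 - 6*log(3) + 3*log(6)/2


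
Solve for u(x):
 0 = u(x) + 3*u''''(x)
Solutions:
 u(x) = (C1*sin(sqrt(2)*3^(3/4)*x/6) + C2*cos(sqrt(2)*3^(3/4)*x/6))*exp(-sqrt(2)*3^(3/4)*x/6) + (C3*sin(sqrt(2)*3^(3/4)*x/6) + C4*cos(sqrt(2)*3^(3/4)*x/6))*exp(sqrt(2)*3^(3/4)*x/6)


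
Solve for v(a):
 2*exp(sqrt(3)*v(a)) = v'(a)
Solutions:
 v(a) = sqrt(3)*(2*log(-1/(C1 + 2*a)) - log(3))/6


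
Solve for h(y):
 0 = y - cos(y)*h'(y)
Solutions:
 h(y) = C1 + Integral(y/cos(y), y)


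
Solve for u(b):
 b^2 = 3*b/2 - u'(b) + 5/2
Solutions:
 u(b) = C1 - b^3/3 + 3*b^2/4 + 5*b/2


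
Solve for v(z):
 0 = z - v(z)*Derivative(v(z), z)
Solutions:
 v(z) = -sqrt(C1 + z^2)
 v(z) = sqrt(C1 + z^2)


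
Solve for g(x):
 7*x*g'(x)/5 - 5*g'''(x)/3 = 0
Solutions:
 g(x) = C1 + Integral(C2*airyai(105^(1/3)*x/5) + C3*airybi(105^(1/3)*x/5), x)


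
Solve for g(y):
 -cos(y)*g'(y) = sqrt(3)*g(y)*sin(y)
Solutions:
 g(y) = C1*cos(y)^(sqrt(3))


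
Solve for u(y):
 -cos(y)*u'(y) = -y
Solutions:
 u(y) = C1 + Integral(y/cos(y), y)


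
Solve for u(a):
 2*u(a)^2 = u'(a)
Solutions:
 u(a) = -1/(C1 + 2*a)


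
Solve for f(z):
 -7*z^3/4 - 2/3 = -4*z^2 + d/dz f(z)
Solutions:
 f(z) = C1 - 7*z^4/16 + 4*z^3/3 - 2*z/3


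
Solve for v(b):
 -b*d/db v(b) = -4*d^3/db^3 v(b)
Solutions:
 v(b) = C1 + Integral(C2*airyai(2^(1/3)*b/2) + C3*airybi(2^(1/3)*b/2), b)


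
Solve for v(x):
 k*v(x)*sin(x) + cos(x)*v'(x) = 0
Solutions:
 v(x) = C1*exp(k*log(cos(x)))


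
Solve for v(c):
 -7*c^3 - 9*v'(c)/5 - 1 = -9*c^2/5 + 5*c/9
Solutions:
 v(c) = C1 - 35*c^4/36 + c^3/3 - 25*c^2/162 - 5*c/9


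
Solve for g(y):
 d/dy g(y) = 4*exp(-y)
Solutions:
 g(y) = C1 - 4*exp(-y)


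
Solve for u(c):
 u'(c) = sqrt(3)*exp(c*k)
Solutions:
 u(c) = C1 + sqrt(3)*exp(c*k)/k


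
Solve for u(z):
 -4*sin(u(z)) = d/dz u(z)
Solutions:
 u(z) = -acos((-C1 - exp(8*z))/(C1 - exp(8*z))) + 2*pi
 u(z) = acos((-C1 - exp(8*z))/(C1 - exp(8*z)))


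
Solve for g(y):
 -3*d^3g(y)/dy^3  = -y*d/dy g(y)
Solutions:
 g(y) = C1 + Integral(C2*airyai(3^(2/3)*y/3) + C3*airybi(3^(2/3)*y/3), y)


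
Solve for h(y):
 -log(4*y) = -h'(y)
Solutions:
 h(y) = C1 + y*log(y) - y + y*log(4)


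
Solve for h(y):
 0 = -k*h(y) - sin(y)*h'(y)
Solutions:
 h(y) = C1*exp(k*(-log(cos(y) - 1) + log(cos(y) + 1))/2)


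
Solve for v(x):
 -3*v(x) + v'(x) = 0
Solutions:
 v(x) = C1*exp(3*x)


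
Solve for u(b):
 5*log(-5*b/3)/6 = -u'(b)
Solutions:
 u(b) = C1 - 5*b*log(-b)/6 + 5*b*(-log(5) + 1 + log(3))/6


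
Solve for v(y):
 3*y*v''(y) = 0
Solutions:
 v(y) = C1 + C2*y


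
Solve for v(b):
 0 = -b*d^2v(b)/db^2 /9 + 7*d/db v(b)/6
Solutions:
 v(b) = C1 + C2*b^(23/2)


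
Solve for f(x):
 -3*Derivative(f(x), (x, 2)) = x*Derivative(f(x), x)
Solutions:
 f(x) = C1 + C2*erf(sqrt(6)*x/6)


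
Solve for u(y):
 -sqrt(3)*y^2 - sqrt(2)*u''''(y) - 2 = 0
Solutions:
 u(y) = C1 + C2*y + C3*y^2 + C4*y^3 - sqrt(6)*y^6/720 - sqrt(2)*y^4/24


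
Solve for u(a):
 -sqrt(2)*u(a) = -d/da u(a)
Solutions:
 u(a) = C1*exp(sqrt(2)*a)


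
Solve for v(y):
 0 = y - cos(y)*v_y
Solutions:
 v(y) = C1 + Integral(y/cos(y), y)


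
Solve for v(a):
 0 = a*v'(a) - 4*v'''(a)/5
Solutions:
 v(a) = C1 + Integral(C2*airyai(10^(1/3)*a/2) + C3*airybi(10^(1/3)*a/2), a)


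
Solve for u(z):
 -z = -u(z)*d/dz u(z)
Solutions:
 u(z) = -sqrt(C1 + z^2)
 u(z) = sqrt(C1 + z^2)


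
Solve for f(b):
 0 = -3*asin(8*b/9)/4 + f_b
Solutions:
 f(b) = C1 + 3*b*asin(8*b/9)/4 + 3*sqrt(81 - 64*b^2)/32


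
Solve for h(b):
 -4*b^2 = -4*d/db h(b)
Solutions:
 h(b) = C1 + b^3/3


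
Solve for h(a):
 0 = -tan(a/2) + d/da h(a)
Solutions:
 h(a) = C1 - 2*log(cos(a/2))


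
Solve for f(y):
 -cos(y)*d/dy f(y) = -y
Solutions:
 f(y) = C1 + Integral(y/cos(y), y)


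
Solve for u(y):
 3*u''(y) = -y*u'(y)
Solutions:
 u(y) = C1 + C2*erf(sqrt(6)*y/6)


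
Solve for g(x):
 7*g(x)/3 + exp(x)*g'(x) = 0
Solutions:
 g(x) = C1*exp(7*exp(-x)/3)


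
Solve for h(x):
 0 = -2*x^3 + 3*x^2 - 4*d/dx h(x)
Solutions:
 h(x) = C1 - x^4/8 + x^3/4


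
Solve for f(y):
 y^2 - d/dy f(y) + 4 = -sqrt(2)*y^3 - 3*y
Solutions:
 f(y) = C1 + sqrt(2)*y^4/4 + y^3/3 + 3*y^2/2 + 4*y


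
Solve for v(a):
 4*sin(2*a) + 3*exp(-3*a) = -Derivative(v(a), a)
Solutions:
 v(a) = C1 + 2*cos(2*a) + exp(-3*a)


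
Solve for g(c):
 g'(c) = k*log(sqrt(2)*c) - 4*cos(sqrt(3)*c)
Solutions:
 g(c) = C1 + c*k*(log(c) - 1) + c*k*log(2)/2 - 4*sqrt(3)*sin(sqrt(3)*c)/3


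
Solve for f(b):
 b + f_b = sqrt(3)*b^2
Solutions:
 f(b) = C1 + sqrt(3)*b^3/3 - b^2/2


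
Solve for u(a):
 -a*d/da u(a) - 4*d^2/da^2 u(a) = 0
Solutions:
 u(a) = C1 + C2*erf(sqrt(2)*a/4)


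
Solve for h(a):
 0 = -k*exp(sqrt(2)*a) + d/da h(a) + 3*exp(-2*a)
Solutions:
 h(a) = C1 + sqrt(2)*k*exp(sqrt(2)*a)/2 + 3*exp(-2*a)/2


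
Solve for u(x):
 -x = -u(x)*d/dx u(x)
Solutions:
 u(x) = -sqrt(C1 + x^2)
 u(x) = sqrt(C1 + x^2)


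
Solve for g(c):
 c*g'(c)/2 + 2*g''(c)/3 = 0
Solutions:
 g(c) = C1 + C2*erf(sqrt(6)*c/4)


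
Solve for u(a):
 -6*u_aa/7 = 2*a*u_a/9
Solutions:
 u(a) = C1 + C2*erf(sqrt(42)*a/18)


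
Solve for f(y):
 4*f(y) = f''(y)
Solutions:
 f(y) = C1*exp(-2*y) + C2*exp(2*y)


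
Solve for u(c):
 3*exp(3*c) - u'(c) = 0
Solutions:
 u(c) = C1 + exp(3*c)


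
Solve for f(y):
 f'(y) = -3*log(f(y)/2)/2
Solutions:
 -2*Integral(1/(-log(_y) + log(2)), (_y, f(y)))/3 = C1 - y


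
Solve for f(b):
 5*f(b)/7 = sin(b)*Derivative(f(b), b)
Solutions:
 f(b) = C1*(cos(b) - 1)^(5/14)/(cos(b) + 1)^(5/14)


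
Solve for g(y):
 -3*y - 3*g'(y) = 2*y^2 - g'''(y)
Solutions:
 g(y) = C1 + C2*exp(-sqrt(3)*y) + C3*exp(sqrt(3)*y) - 2*y^3/9 - y^2/2 - 4*y/9


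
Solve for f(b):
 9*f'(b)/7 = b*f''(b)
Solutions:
 f(b) = C1 + C2*b^(16/7)


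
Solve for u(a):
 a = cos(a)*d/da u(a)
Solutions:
 u(a) = C1 + Integral(a/cos(a), a)


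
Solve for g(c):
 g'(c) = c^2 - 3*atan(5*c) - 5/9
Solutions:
 g(c) = C1 + c^3/3 - 3*c*atan(5*c) - 5*c/9 + 3*log(25*c^2 + 1)/10


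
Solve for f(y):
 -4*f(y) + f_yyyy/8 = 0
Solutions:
 f(y) = C1*exp(-2*2^(1/4)*y) + C2*exp(2*2^(1/4)*y) + C3*sin(2*2^(1/4)*y) + C4*cos(2*2^(1/4)*y)


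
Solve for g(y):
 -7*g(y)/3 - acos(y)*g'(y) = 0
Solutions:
 g(y) = C1*exp(-7*Integral(1/acos(y), y)/3)


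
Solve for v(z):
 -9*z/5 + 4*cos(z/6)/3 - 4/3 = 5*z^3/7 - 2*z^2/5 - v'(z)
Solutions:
 v(z) = C1 + 5*z^4/28 - 2*z^3/15 + 9*z^2/10 + 4*z/3 - 8*sin(z/6)


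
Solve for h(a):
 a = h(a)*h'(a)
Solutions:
 h(a) = -sqrt(C1 + a^2)
 h(a) = sqrt(C1 + a^2)


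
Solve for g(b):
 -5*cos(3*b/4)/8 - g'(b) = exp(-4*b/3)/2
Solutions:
 g(b) = C1 - 5*sin(3*b/4)/6 + 3*exp(-4*b/3)/8


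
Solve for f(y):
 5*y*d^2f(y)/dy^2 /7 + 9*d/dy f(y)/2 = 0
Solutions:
 f(y) = C1 + C2/y^(53/10)


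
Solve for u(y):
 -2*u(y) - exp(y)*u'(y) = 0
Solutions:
 u(y) = C1*exp(2*exp(-y))


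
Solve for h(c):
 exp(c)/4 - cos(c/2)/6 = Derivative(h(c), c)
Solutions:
 h(c) = C1 + exp(c)/4 - sin(c/2)/3


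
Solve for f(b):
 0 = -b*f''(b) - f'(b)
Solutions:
 f(b) = C1 + C2*log(b)


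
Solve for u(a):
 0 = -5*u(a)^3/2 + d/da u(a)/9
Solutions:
 u(a) = -sqrt(-1/(C1 + 45*a))
 u(a) = sqrt(-1/(C1 + 45*a))


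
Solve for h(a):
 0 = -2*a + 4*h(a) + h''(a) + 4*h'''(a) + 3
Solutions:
 h(a) = C1*exp(a*(-2 + (24*sqrt(1299) + 865)^(-1/3) + (24*sqrt(1299) + 865)^(1/3))/24)*sin(sqrt(3)*a*(-(24*sqrt(1299) + 865)^(1/3) + (24*sqrt(1299) + 865)^(-1/3))/24) + C2*exp(a*(-2 + (24*sqrt(1299) + 865)^(-1/3) + (24*sqrt(1299) + 865)^(1/3))/24)*cos(sqrt(3)*a*(-(24*sqrt(1299) + 865)^(1/3) + (24*sqrt(1299) + 865)^(-1/3))/24) + C3*exp(-a*((24*sqrt(1299) + 865)^(-1/3) + 1 + (24*sqrt(1299) + 865)^(1/3))/12) + a/2 - 3/4


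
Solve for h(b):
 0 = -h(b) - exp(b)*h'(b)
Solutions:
 h(b) = C1*exp(exp(-b))


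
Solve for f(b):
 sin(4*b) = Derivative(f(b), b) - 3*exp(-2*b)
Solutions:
 f(b) = C1 - cos(4*b)/4 - 3*exp(-2*b)/2


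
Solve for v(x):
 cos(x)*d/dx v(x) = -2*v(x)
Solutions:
 v(x) = C1*(sin(x) - 1)/(sin(x) + 1)


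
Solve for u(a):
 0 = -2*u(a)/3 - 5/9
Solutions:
 u(a) = -5/6


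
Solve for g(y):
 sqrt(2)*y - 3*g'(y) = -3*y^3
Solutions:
 g(y) = C1 + y^4/4 + sqrt(2)*y^2/6


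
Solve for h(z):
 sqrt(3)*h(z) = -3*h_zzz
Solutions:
 h(z) = C3*exp(-3^(5/6)*z/3) + (C1*sin(3^(1/3)*z/2) + C2*cos(3^(1/3)*z/2))*exp(3^(5/6)*z/6)


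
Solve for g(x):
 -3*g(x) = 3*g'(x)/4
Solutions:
 g(x) = C1*exp(-4*x)


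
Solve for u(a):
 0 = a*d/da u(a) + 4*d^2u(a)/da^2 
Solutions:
 u(a) = C1 + C2*erf(sqrt(2)*a/4)
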